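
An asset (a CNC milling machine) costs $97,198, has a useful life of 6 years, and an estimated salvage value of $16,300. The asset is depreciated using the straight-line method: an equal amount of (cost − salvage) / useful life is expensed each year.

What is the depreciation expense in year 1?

Depreciable base = $97,198 − $16,300 = $80,898.
Annual expense = $80,898 / 6 = $13,483.

$13,483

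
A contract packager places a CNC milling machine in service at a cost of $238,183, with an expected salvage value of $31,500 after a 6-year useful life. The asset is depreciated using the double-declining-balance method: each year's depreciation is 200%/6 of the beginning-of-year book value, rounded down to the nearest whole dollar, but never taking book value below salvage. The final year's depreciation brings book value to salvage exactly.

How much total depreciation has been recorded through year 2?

Depreciable base = $238,183 − $31,500 = $206,683.
Year 1: ⌊$238,183 × 200%/6⌋ = $79,394. Book value $158,789.
Year 2: ⌊$158,789 × 200%/6⌋ = $52,929. Book value $105,860.
Accumulated through year 2 = $238,183 − $105,860 = $132,323.

$132,323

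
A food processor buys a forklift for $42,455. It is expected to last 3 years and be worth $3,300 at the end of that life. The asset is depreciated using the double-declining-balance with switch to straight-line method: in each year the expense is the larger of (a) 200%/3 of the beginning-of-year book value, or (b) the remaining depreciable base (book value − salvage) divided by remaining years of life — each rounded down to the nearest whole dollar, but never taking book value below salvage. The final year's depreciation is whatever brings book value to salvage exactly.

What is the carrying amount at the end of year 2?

$4,718

Depreciable base = $42,455 − $3,300 = $39,155.
Year 1: DB = ⌊$42,455 × 200%/3⌋ = $28,303; SL = ⌊$39,155/3⌋ = $13,051 → take DB $28,303. Book value $14,152.
Year 2: DB = ⌊$14,152 × 200%/3⌋ = $9,434; SL = ⌊$10,852/2⌋ = $5,426 → take DB $9,434. Book value $4,718.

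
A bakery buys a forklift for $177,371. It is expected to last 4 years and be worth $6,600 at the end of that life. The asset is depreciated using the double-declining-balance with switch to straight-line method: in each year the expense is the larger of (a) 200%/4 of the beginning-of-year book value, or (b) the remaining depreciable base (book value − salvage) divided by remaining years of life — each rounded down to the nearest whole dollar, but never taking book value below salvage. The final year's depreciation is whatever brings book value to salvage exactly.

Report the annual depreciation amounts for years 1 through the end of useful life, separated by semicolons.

Depreciable base = $177,371 − $6,600 = $170,771.
Year 1: DB = ⌊$177,371 × 200%/4⌋ = $88,685; SL = ⌊$170,771/4⌋ = $42,692 → take DB $88,685. Book value $88,686.
Year 2: DB = ⌊$88,686 × 200%/4⌋ = $44,343; SL = ⌊$82,086/3⌋ = $27,362 → take DB $44,343. Book value $44,343.
Year 3: DB = ⌊$44,343 × 200%/4⌋ = $22,171; SL = ⌊$37,743/2⌋ = $18,871 → take DB $22,171. Book value $22,172.
Year 4 (final): $22,172 − $6,600 = $15,572. Book value $6,600.

$88,685; $44,343; $22,171; $15,572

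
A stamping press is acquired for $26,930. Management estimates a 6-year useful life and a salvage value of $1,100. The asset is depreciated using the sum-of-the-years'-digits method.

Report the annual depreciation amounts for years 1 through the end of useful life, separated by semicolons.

Depreciable base = $26,930 − $1,100 = $25,830.
Sum of the years' digits = 6+5+4+3+2+1 = 21.
Year 1: $25,830 × 6/21 = $7,380. Book value $19,550.
Year 2: $25,830 × 5/21 = $6,150. Book value $13,400.
Year 3: $25,830 × 4/21 = $4,920. Book value $8,480.
Year 4: $25,830 × 3/21 = $3,690. Book value $4,790.
Year 5: $25,830 × 2/21 = $2,460. Book value $2,330.
Year 6: $25,830 × 1/21 = $1,230. Book value $1,100.

$7,380; $6,150; $4,920; $3,690; $2,460; $1,230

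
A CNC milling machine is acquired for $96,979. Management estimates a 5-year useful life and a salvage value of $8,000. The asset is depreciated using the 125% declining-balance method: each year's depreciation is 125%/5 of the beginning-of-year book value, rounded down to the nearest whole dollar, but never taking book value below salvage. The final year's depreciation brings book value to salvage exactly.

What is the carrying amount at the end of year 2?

Depreciable base = $96,979 − $8,000 = $88,979.
Year 1: ⌊$96,979 × 125%/5⌋ = $24,244. Book value $72,735.
Year 2: ⌊$72,735 × 125%/5⌋ = $18,183. Book value $54,552.

$54,552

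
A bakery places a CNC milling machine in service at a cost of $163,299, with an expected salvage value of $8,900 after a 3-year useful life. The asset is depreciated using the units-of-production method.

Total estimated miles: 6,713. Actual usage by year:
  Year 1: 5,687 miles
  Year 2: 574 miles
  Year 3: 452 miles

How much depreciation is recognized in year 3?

Depreciable base = $163,299 − $8,900 = $154,399.
Rate = $154,399 / 6,713 miles = $23 per mile.
Year 1: 5,687 × $23 = $130,801. Book value $32,498.
Year 2: 574 × $23 = $13,202. Book value $19,296.
Year 3: 452 × $23 = $10,396. Book value $8,900.

$10,396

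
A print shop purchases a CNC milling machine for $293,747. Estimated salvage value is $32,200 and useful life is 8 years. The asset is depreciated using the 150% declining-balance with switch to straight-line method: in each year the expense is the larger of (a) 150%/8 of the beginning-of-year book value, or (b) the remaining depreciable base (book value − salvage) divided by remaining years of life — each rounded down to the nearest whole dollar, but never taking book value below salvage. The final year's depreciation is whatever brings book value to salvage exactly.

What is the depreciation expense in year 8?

Depreciable base = $293,747 − $32,200 = $261,547.
Year 1: DB = ⌊$293,747 × 150%/8⌋ = $55,077; SL = ⌊$261,547/8⌋ = $32,693 → take DB $55,077. Book value $238,670.
Year 2: DB = ⌊$238,670 × 150%/8⌋ = $44,750; SL = ⌊$206,470/7⌋ = $29,495 → take DB $44,750. Book value $193,920.
Year 3: DB = ⌊$193,920 × 150%/8⌋ = $36,360; SL = ⌊$161,720/6⌋ = $26,953 → take DB $36,360. Book value $157,560.
Year 4: DB = ⌊$157,560 × 150%/8⌋ = $29,542; SL = ⌊$125,360/5⌋ = $25,072 → take DB $29,542. Book value $128,018.
Year 5: DB = ⌊$128,018 × 150%/8⌋ = $24,003; SL = ⌊$95,818/4⌋ = $23,954 → take DB $24,003. Book value $104,015.
Year 6: DB = ⌊$104,015 × 150%/8⌋ = $19,502; SL = ⌊$71,815/3⌋ = $23,938 → take SL $23,938. Book value $80,077.
Year 7: DB = ⌊$80,077 × 150%/8⌋ = $15,014; SL = ⌊$47,877/2⌋ = $23,938 → take SL $23,938. Book value $56,139.
Year 8 (final): $56,139 − $32,200 = $23,939. Book value $32,200.

$23,939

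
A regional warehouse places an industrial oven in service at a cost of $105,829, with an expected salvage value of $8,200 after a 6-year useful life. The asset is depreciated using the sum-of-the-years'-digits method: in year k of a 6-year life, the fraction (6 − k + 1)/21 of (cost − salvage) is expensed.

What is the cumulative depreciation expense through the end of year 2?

Depreciable base = $105,829 − $8,200 = $97,629.
Sum of the years' digits = 6+5+4+3+2+1 = 21.
Year 1: $97,629 × 6/21 = $27,894. Book value $77,935.
Year 2: $97,629 × 5/21 = $23,245. Book value $54,690.
Accumulated through year 2 = $105,829 − $54,690 = $51,139.

$51,139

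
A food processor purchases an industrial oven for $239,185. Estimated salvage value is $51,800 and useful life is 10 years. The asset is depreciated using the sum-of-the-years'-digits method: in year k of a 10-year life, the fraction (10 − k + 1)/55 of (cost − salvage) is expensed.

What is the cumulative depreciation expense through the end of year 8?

$177,164

Depreciable base = $239,185 − $51,800 = $187,385.
Sum of the years' digits = 10+9+8+7+6+5+4+3+2+1 = 55.
Year 1: $187,385 × 10/55 = $34,070. Book value $205,115.
Year 2: $187,385 × 9/55 = $30,663. Book value $174,452.
Year 3: $187,385 × 8/55 = $27,256. Book value $147,196.
Year 4: $187,385 × 7/55 = $23,849. Book value $123,347.
Year 5: $187,385 × 6/55 = $20,442. Book value $102,905.
Year 6: $187,385 × 5/55 = $17,035. Book value $85,870.
Year 7: $187,385 × 4/55 = $13,628. Book value $72,242.
Year 8: $187,385 × 3/55 = $10,221. Book value $62,021.
Accumulated through year 8 = $239,185 − $62,021 = $177,164.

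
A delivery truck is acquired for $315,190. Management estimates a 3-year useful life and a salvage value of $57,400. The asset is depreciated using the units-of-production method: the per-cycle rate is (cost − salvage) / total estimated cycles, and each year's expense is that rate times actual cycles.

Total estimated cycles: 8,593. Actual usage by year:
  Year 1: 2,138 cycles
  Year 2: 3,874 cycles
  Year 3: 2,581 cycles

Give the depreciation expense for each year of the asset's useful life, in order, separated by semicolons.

$64,140; $116,220; $77,430

Depreciable base = $315,190 − $57,400 = $257,790.
Rate = $257,790 / 8,593 cycles = $30 per cycle.
Year 1: 2,138 × $30 = $64,140. Book value $251,050.
Year 2: 3,874 × $30 = $116,220. Book value $134,830.
Year 3: 2,581 × $30 = $77,430. Book value $57,400.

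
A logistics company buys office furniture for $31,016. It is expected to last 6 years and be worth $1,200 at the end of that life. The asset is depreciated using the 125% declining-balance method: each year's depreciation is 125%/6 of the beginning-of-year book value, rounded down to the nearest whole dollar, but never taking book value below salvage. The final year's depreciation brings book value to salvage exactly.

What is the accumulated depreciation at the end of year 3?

$15,626

Depreciable base = $31,016 − $1,200 = $29,816.
Year 1: ⌊$31,016 × 125%/6⌋ = $6,461. Book value $24,555.
Year 2: ⌊$24,555 × 125%/6⌋ = $5,115. Book value $19,440.
Year 3: ⌊$19,440 × 125%/6⌋ = $4,050. Book value $15,390.
Accumulated through year 3 = $31,016 − $15,390 = $15,626.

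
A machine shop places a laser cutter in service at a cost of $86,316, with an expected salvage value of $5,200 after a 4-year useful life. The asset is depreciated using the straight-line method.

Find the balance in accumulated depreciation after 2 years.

Depreciable base = $86,316 − $5,200 = $81,116.
Annual expense = $81,116 / 4 = $20,279.
End of year 1: book value $66,037.
End of year 2: book value $45,758.
Accumulated through year 2 = $86,316 − $45,758 = $40,558.

$40,558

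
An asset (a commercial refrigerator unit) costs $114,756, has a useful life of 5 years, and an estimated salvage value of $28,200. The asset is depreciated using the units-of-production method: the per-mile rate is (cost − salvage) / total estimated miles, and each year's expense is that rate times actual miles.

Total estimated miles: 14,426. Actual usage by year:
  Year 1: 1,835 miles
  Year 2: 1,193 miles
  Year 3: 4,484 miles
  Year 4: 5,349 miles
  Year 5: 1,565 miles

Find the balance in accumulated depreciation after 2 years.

Depreciable base = $114,756 − $28,200 = $86,556.
Rate = $86,556 / 14,426 miles = $6 per mile.
Year 1: 1,835 × $6 = $11,010. Book value $103,746.
Year 2: 1,193 × $6 = $7,158. Book value $96,588.
Accumulated through year 2 = $114,756 − $96,588 = $18,168.

$18,168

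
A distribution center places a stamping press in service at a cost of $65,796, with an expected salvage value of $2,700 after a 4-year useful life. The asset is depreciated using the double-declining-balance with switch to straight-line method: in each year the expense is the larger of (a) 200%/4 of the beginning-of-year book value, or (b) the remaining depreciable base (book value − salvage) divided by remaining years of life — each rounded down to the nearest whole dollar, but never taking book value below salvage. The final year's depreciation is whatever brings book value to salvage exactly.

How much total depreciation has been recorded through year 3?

Depreciable base = $65,796 − $2,700 = $63,096.
Year 1: DB = ⌊$65,796 × 200%/4⌋ = $32,898; SL = ⌊$63,096/4⌋ = $15,774 → take DB $32,898. Book value $32,898.
Year 2: DB = ⌊$32,898 × 200%/4⌋ = $16,449; SL = ⌊$30,198/3⌋ = $10,066 → take DB $16,449. Book value $16,449.
Year 3: DB = ⌊$16,449 × 200%/4⌋ = $8,224; SL = ⌊$13,749/2⌋ = $6,874 → take DB $8,224. Book value $8,225.
Accumulated through year 3 = $65,796 − $8,225 = $57,571.

$57,571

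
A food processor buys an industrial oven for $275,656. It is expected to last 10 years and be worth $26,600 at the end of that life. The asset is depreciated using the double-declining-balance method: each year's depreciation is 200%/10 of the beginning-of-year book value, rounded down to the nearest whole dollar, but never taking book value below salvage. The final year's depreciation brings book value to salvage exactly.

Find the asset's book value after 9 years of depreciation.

Depreciable base = $275,656 − $26,600 = $249,056.
Year 1: ⌊$275,656 × 200%/10⌋ = $55,131. Book value $220,525.
Year 2: ⌊$220,525 × 200%/10⌋ = $44,105. Book value $176,420.
Year 3: ⌊$176,420 × 200%/10⌋ = $35,284. Book value $141,136.
Year 4: ⌊$141,136 × 200%/10⌋ = $28,227. Book value $112,909.
Year 5: ⌊$112,909 × 200%/10⌋ = $22,581. Book value $90,328.
Year 6: ⌊$90,328 × 200%/10⌋ = $18,065. Book value $72,263.
Year 7: ⌊$72,263 × 200%/10⌋ = $14,452. Book value $57,811.
Year 8: ⌊$57,811 × 200%/10⌋ = $11,562. Book value $46,249.
Year 9: ⌊$46,249 × 200%/10⌋ = $9,249. Book value $37,000.

$37,000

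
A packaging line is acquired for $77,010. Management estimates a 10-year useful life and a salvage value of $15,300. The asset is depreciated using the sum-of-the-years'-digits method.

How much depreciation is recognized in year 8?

Depreciable base = $77,010 − $15,300 = $61,710.
Sum of the years' digits = 10+9+8+7+6+5+4+3+2+1 = 55.
Year 1: $61,710 × 10/55 = $11,220. Book value $65,790.
Year 2: $61,710 × 9/55 = $10,098. Book value $55,692.
Year 3: $61,710 × 8/55 = $8,976. Book value $46,716.
Year 4: $61,710 × 7/55 = $7,854. Book value $38,862.
Year 5: $61,710 × 6/55 = $6,732. Book value $32,130.
Year 6: $61,710 × 5/55 = $5,610. Book value $26,520.
Year 7: $61,710 × 4/55 = $4,488. Book value $22,032.
Year 8: $61,710 × 3/55 = $3,366. Book value $18,666.

$3,366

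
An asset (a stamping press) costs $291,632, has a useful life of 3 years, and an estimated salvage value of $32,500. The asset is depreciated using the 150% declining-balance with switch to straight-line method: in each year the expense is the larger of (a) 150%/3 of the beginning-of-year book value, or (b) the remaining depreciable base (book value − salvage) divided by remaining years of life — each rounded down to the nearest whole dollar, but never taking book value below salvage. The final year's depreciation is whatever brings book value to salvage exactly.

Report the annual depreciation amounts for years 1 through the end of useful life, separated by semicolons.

$145,816; $72,908; $40,408

Depreciable base = $291,632 − $32,500 = $259,132.
Year 1: DB = ⌊$291,632 × 150%/3⌋ = $145,816; SL = ⌊$259,132/3⌋ = $86,377 → take DB $145,816. Book value $145,816.
Year 2: DB = ⌊$145,816 × 150%/3⌋ = $72,908; SL = ⌊$113,316/2⌋ = $56,658 → take DB $72,908. Book value $72,908.
Year 3 (final): $72,908 − $32,500 = $40,408. Book value $32,500.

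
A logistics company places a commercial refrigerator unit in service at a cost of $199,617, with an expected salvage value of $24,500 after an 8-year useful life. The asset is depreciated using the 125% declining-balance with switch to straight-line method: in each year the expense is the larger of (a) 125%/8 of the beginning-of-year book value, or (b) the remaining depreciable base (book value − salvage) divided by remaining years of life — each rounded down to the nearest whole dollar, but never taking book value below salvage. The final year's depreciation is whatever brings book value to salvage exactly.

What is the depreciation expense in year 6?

$19,081

Depreciable base = $199,617 − $24,500 = $175,117.
Year 1: DB = ⌊$199,617 × 125%/8⌋ = $31,190; SL = ⌊$175,117/8⌋ = $21,889 → take DB $31,190. Book value $168,427.
Year 2: DB = ⌊$168,427 × 125%/8⌋ = $26,316; SL = ⌊$143,927/7⌋ = $20,561 → take DB $26,316. Book value $142,111.
Year 3: DB = ⌊$142,111 × 125%/8⌋ = $22,204; SL = ⌊$117,611/6⌋ = $19,601 → take DB $22,204. Book value $119,907.
Year 4: DB = ⌊$119,907 × 125%/8⌋ = $18,735; SL = ⌊$95,407/5⌋ = $19,081 → take SL $19,081. Book value $100,826.
Year 5: DB = ⌊$100,826 × 125%/8⌋ = $15,754; SL = ⌊$76,326/4⌋ = $19,081 → take SL $19,081. Book value $81,745.
Year 6: DB = ⌊$81,745 × 125%/8⌋ = $12,772; SL = ⌊$57,245/3⌋ = $19,081 → take SL $19,081. Book value $62,664.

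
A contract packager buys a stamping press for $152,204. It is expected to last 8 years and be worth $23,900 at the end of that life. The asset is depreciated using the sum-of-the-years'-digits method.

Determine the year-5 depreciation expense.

Depreciable base = $152,204 − $23,900 = $128,304.
Sum of the years' digits = 8+7+6+5+4+3+2+1 = 36.
Year 1: $128,304 × 8/36 = $28,512. Book value $123,692.
Year 2: $128,304 × 7/36 = $24,948. Book value $98,744.
Year 3: $128,304 × 6/36 = $21,384. Book value $77,360.
Year 4: $128,304 × 5/36 = $17,820. Book value $59,540.
Year 5: $128,304 × 4/36 = $14,256. Book value $45,284.

$14,256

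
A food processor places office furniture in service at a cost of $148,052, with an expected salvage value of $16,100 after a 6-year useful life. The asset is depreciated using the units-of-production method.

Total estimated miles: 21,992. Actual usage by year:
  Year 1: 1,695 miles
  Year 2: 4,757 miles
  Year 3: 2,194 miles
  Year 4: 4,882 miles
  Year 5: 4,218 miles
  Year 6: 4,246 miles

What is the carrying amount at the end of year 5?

Depreciable base = $148,052 − $16,100 = $131,952.
Rate = $131,952 / 21,992 miles = $6 per mile.
Year 1: 1,695 × $6 = $10,170. Book value $137,882.
Year 2: 4,757 × $6 = $28,542. Book value $109,340.
Year 3: 2,194 × $6 = $13,164. Book value $96,176.
Year 4: 4,882 × $6 = $29,292. Book value $66,884.
Year 5: 4,218 × $6 = $25,308. Book value $41,576.

$41,576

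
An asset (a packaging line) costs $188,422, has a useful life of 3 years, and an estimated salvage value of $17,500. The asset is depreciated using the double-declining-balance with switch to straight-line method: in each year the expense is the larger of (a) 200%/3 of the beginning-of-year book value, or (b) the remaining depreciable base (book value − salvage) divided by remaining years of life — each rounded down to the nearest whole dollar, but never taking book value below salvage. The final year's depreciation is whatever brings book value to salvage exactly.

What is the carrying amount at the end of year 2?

$20,936

Depreciable base = $188,422 − $17,500 = $170,922.
Year 1: DB = ⌊$188,422 × 200%/3⌋ = $125,614; SL = ⌊$170,922/3⌋ = $56,974 → take DB $125,614. Book value $62,808.
Year 2: DB = ⌊$62,808 × 200%/3⌋ = $41,872; SL = ⌊$45,308/2⌋ = $22,654 → take DB $41,872. Book value $20,936.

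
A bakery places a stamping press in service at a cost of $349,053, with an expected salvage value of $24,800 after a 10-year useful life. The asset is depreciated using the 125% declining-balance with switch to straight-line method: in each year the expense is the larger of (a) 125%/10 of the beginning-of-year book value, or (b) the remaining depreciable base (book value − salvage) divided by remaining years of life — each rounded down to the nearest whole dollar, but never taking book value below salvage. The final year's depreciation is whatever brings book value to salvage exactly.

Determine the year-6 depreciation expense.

Depreciable base = $349,053 − $24,800 = $324,253.
Year 1: DB = ⌊$349,053 × 125%/10⌋ = $43,631; SL = ⌊$324,253/10⌋ = $32,425 → take DB $43,631. Book value $305,422.
Year 2: DB = ⌊$305,422 × 125%/10⌋ = $38,177; SL = ⌊$280,622/9⌋ = $31,180 → take DB $38,177. Book value $267,245.
Year 3: DB = ⌊$267,245 × 125%/10⌋ = $33,405; SL = ⌊$242,445/8⌋ = $30,305 → take DB $33,405. Book value $233,840.
Year 4: DB = ⌊$233,840 × 125%/10⌋ = $29,230; SL = ⌊$209,040/7⌋ = $29,862 → take SL $29,862. Book value $203,978.
Year 5: DB = ⌊$203,978 × 125%/10⌋ = $25,497; SL = ⌊$179,178/6⌋ = $29,863 → take SL $29,863. Book value $174,115.
Year 6: DB = ⌊$174,115 × 125%/10⌋ = $21,764; SL = ⌊$149,315/5⌋ = $29,863 → take SL $29,863. Book value $144,252.

$29,863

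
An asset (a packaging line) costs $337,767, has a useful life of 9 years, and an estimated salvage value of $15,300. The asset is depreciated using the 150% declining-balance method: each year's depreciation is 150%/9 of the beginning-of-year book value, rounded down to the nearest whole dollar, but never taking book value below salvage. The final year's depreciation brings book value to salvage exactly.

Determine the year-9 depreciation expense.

$63,255

Depreciable base = $337,767 − $15,300 = $322,467.
Year 1: ⌊$337,767 × 150%/9⌋ = $56,294. Book value $281,473.
Year 2: ⌊$281,473 × 150%/9⌋ = $46,912. Book value $234,561.
Year 3: ⌊$234,561 × 150%/9⌋ = $39,093. Book value $195,468.
Year 4: ⌊$195,468 × 150%/9⌋ = $32,578. Book value $162,890.
Year 5: ⌊$162,890 × 150%/9⌋ = $27,148. Book value $135,742.
Year 6: ⌊$135,742 × 150%/9⌋ = $22,623. Book value $113,119.
Year 7: ⌊$113,119 × 150%/9⌋ = $18,853. Book value $94,266.
Year 8: ⌊$94,266 × 150%/9⌋ = $15,711. Book value $78,555.
Year 9 (final): $78,555 − $15,300 = $63,255. Book value $15,300.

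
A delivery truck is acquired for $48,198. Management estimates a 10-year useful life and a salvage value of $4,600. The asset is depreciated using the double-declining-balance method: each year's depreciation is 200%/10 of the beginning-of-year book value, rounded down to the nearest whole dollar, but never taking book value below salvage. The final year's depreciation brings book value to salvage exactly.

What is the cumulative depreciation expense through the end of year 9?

Depreciable base = $48,198 − $4,600 = $43,598.
Year 1: ⌊$48,198 × 200%/10⌋ = $9,639. Book value $38,559.
Year 2: ⌊$38,559 × 200%/10⌋ = $7,711. Book value $30,848.
Year 3: ⌊$30,848 × 200%/10⌋ = $6,169. Book value $24,679.
Year 4: ⌊$24,679 × 200%/10⌋ = $4,935. Book value $19,744.
Year 5: ⌊$19,744 × 200%/10⌋ = $3,948. Book value $15,796.
Year 6: ⌊$15,796 × 200%/10⌋ = $3,159. Book value $12,637.
Year 7: ⌊$12,637 × 200%/10⌋ = $2,527. Book value $10,110.
Year 8: ⌊$10,110 × 200%/10⌋ = $2,022. Book value $8,088.
Year 9: ⌊$8,088 × 200%/10⌋ = $1,617. Book value $6,471.
Accumulated through year 9 = $48,198 − $6,471 = $41,727.

$41,727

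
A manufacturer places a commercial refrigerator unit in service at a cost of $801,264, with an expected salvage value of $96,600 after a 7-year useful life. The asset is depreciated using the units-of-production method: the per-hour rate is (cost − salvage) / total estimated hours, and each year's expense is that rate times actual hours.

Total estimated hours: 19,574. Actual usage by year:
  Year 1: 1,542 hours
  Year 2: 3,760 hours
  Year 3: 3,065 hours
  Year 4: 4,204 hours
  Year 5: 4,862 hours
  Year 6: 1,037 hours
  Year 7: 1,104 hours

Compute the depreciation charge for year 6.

$37,332

Depreciable base = $801,264 − $96,600 = $704,664.
Rate = $704,664 / 19,574 hours = $36 per hour.
Year 1: 1,542 × $36 = $55,512. Book value $745,752.
Year 2: 3,760 × $36 = $135,360. Book value $610,392.
Year 3: 3,065 × $36 = $110,340. Book value $500,052.
Year 4: 4,204 × $36 = $151,344. Book value $348,708.
Year 5: 4,862 × $36 = $175,032. Book value $173,676.
Year 6: 1,037 × $36 = $37,332. Book value $136,344.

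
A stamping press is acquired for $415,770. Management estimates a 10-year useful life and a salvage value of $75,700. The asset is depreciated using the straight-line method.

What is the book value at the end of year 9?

Depreciable base = $415,770 − $75,700 = $340,070.
Annual expense = $340,070 / 10 = $34,007.
End of year 1: book value $381,763.
End of year 2: book value $347,756.
End of year 3: book value $313,749.
End of year 4: book value $279,742.
End of year 5: book value $245,735.
End of year 6: book value $211,728.
End of year 7: book value $177,721.
End of year 8: book value $143,714.
End of year 9: book value $109,707.

$109,707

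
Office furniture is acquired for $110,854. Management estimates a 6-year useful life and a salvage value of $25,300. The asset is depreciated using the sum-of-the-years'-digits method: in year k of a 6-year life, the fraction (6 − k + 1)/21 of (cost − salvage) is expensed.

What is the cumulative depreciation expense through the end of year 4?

Depreciable base = $110,854 − $25,300 = $85,554.
Sum of the years' digits = 6+5+4+3+2+1 = 21.
Year 1: $85,554 × 6/21 = $24,444. Book value $86,410.
Year 2: $85,554 × 5/21 = $20,370. Book value $66,040.
Year 3: $85,554 × 4/21 = $16,296. Book value $49,744.
Year 4: $85,554 × 3/21 = $12,222. Book value $37,522.
Accumulated through year 4 = $110,854 − $37,522 = $73,332.

$73,332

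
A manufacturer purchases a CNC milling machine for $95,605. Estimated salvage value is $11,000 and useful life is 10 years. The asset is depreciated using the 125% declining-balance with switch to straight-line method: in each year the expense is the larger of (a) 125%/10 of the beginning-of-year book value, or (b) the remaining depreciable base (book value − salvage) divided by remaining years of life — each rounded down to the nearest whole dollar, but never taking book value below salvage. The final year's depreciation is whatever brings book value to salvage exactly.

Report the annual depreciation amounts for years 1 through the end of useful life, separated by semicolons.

Depreciable base = $95,605 − $11,000 = $84,605.
Year 1: DB = ⌊$95,605 × 125%/10⌋ = $11,950; SL = ⌊$84,605/10⌋ = $8,460 → take DB $11,950. Book value $83,655.
Year 2: DB = ⌊$83,655 × 125%/10⌋ = $10,456; SL = ⌊$72,655/9⌋ = $8,072 → take DB $10,456. Book value $73,199.
Year 3: DB = ⌊$73,199 × 125%/10⌋ = $9,149; SL = ⌊$62,199/8⌋ = $7,774 → take DB $9,149. Book value $64,050.
Year 4: DB = ⌊$64,050 × 125%/10⌋ = $8,006; SL = ⌊$53,050/7⌋ = $7,578 → take DB $8,006. Book value $56,044.
Year 5: DB = ⌊$56,044 × 125%/10⌋ = $7,005; SL = ⌊$45,044/6⌋ = $7,507 → take SL $7,507. Book value $48,537.
Year 6: DB = ⌊$48,537 × 125%/10⌋ = $6,067; SL = ⌊$37,537/5⌋ = $7,507 → take SL $7,507. Book value $41,030.
Year 7: DB = ⌊$41,030 × 125%/10⌋ = $5,128; SL = ⌊$30,030/4⌋ = $7,507 → take SL $7,507. Book value $33,523.
Year 8: DB = ⌊$33,523 × 125%/10⌋ = $4,190; SL = ⌊$22,523/3⌋ = $7,507 → take SL $7,507. Book value $26,016.
Year 9: DB = ⌊$26,016 × 125%/10⌋ = $3,252; SL = ⌊$15,016/2⌋ = $7,508 → take SL $7,508. Book value $18,508.
Year 10 (final): $18,508 − $11,000 = $7,508. Book value $11,000.

$11,950; $10,456; $9,149; $8,006; $7,507; $7,507; $7,507; $7,507; $7,508; $7,508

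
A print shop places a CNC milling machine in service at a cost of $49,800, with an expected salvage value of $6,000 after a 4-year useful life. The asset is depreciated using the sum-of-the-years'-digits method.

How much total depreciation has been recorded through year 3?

Depreciable base = $49,800 − $6,000 = $43,800.
Sum of the years' digits = 4+3+2+1 = 10.
Year 1: $43,800 × 4/10 = $17,520. Book value $32,280.
Year 2: $43,800 × 3/10 = $13,140. Book value $19,140.
Year 3: $43,800 × 2/10 = $8,760. Book value $10,380.
Accumulated through year 3 = $49,800 − $10,380 = $39,420.

$39,420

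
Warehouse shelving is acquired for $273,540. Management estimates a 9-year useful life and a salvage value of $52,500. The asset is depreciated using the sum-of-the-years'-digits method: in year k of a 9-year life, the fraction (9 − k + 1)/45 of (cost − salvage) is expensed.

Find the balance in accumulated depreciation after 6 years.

$191,568

Depreciable base = $273,540 − $52,500 = $221,040.
Sum of the years' digits = 9+8+7+6+5+4+3+2+1 = 45.
Year 1: $221,040 × 9/45 = $44,208. Book value $229,332.
Year 2: $221,040 × 8/45 = $39,296. Book value $190,036.
Year 3: $221,040 × 7/45 = $34,384. Book value $155,652.
Year 4: $221,040 × 6/45 = $29,472. Book value $126,180.
Year 5: $221,040 × 5/45 = $24,560. Book value $101,620.
Year 6: $221,040 × 4/45 = $19,648. Book value $81,972.
Accumulated through year 6 = $273,540 − $81,972 = $191,568.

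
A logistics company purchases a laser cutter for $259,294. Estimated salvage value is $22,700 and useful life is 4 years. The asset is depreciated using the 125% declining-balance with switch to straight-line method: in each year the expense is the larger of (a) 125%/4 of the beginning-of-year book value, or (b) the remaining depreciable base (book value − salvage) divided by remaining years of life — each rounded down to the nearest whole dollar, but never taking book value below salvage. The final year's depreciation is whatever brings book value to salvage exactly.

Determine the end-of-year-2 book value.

Depreciable base = $259,294 − $22,700 = $236,594.
Year 1: DB = ⌊$259,294 × 125%/4⌋ = $81,029; SL = ⌊$236,594/4⌋ = $59,148 → take DB $81,029. Book value $178,265.
Year 2: DB = ⌊$178,265 × 125%/4⌋ = $55,707; SL = ⌊$155,565/3⌋ = $51,855 → take DB $55,707. Book value $122,558.

$122,558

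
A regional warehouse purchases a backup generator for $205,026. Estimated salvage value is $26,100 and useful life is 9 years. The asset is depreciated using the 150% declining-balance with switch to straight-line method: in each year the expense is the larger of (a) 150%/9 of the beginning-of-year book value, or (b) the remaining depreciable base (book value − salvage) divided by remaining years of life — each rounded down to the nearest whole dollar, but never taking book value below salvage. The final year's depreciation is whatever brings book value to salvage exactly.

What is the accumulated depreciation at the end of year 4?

$106,151

Depreciable base = $205,026 − $26,100 = $178,926.
Year 1: DB = ⌊$205,026 × 150%/9⌋ = $34,171; SL = ⌊$178,926/9⌋ = $19,880 → take DB $34,171. Book value $170,855.
Year 2: DB = ⌊$170,855 × 150%/9⌋ = $28,475; SL = ⌊$144,755/8⌋ = $18,094 → take DB $28,475. Book value $142,380.
Year 3: DB = ⌊$142,380 × 150%/9⌋ = $23,730; SL = ⌊$116,280/7⌋ = $16,611 → take DB $23,730. Book value $118,650.
Year 4: DB = ⌊$118,650 × 150%/9⌋ = $19,775; SL = ⌊$92,550/6⌋ = $15,425 → take DB $19,775. Book value $98,875.
Accumulated through year 4 = $205,026 − $98,875 = $106,151.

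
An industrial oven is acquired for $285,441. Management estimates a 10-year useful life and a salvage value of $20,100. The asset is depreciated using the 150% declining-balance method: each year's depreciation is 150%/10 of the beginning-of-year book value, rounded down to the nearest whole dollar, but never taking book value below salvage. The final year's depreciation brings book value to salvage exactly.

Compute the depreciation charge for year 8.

$13,726

Depreciable base = $285,441 − $20,100 = $265,341.
Year 1: ⌊$285,441 × 150%/10⌋ = $42,816. Book value $242,625.
Year 2: ⌊$242,625 × 150%/10⌋ = $36,393. Book value $206,232.
Year 3: ⌊$206,232 × 150%/10⌋ = $30,934. Book value $175,298.
Year 4: ⌊$175,298 × 150%/10⌋ = $26,294. Book value $149,004.
Year 5: ⌊$149,004 × 150%/10⌋ = $22,350. Book value $126,654.
Year 6: ⌊$126,654 × 150%/10⌋ = $18,998. Book value $107,656.
Year 7: ⌊$107,656 × 150%/10⌋ = $16,148. Book value $91,508.
Year 8: ⌊$91,508 × 150%/10⌋ = $13,726. Book value $77,782.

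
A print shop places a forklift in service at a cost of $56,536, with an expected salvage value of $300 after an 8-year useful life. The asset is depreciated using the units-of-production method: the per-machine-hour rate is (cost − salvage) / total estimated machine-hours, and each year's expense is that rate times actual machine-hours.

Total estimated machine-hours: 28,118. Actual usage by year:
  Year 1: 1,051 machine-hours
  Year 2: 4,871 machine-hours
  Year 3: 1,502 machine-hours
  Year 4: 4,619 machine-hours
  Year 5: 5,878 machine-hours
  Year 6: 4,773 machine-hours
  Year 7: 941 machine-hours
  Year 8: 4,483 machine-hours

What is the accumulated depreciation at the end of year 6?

$45,388

Depreciable base = $56,536 − $300 = $56,236.
Rate = $56,236 / 28,118 machine-hours = $2 per machine-hour.
Year 1: 1,051 × $2 = $2,102. Book value $54,434.
Year 2: 4,871 × $2 = $9,742. Book value $44,692.
Year 3: 1,502 × $2 = $3,004. Book value $41,688.
Year 4: 4,619 × $2 = $9,238. Book value $32,450.
Year 5: 5,878 × $2 = $11,756. Book value $20,694.
Year 6: 4,773 × $2 = $9,546. Book value $11,148.
Accumulated through year 6 = $56,536 − $11,148 = $45,388.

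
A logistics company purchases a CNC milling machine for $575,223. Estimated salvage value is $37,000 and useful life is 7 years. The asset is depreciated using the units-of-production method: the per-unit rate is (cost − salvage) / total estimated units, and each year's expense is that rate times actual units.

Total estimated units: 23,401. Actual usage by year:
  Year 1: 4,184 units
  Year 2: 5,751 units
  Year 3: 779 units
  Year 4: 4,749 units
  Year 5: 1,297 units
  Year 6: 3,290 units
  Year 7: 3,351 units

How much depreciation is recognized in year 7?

$77,073

Depreciable base = $575,223 − $37,000 = $538,223.
Rate = $538,223 / 23,401 units = $23 per unit.
Year 1: 4,184 × $23 = $96,232. Book value $478,991.
Year 2: 5,751 × $23 = $132,273. Book value $346,718.
Year 3: 779 × $23 = $17,917. Book value $328,801.
Year 4: 4,749 × $23 = $109,227. Book value $219,574.
Year 5: 1,297 × $23 = $29,831. Book value $189,743.
Year 6: 3,290 × $23 = $75,670. Book value $114,073.
Year 7: 3,351 × $23 = $77,073. Book value $37,000.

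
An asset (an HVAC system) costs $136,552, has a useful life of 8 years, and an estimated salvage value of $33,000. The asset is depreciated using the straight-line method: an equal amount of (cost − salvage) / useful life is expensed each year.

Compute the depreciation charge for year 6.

Depreciable base = $136,552 − $33,000 = $103,552.
Annual expense = $103,552 / 8 = $12,944.

$12,944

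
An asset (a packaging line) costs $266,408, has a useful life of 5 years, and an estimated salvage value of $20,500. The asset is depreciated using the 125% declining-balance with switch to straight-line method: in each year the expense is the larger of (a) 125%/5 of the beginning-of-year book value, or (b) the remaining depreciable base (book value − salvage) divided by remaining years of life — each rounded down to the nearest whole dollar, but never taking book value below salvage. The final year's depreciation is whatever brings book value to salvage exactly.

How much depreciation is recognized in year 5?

$43,119

Depreciable base = $266,408 − $20,500 = $245,908.
Year 1: DB = ⌊$266,408 × 125%/5⌋ = $66,602; SL = ⌊$245,908/5⌋ = $49,181 → take DB $66,602. Book value $199,806.
Year 2: DB = ⌊$199,806 × 125%/5⌋ = $49,951; SL = ⌊$179,306/4⌋ = $44,826 → take DB $49,951. Book value $149,855.
Year 3: DB = ⌊$149,855 × 125%/5⌋ = $37,463; SL = ⌊$129,355/3⌋ = $43,118 → take SL $43,118. Book value $106,737.
Year 4: DB = ⌊$106,737 × 125%/5⌋ = $26,684; SL = ⌊$86,237/2⌋ = $43,118 → take SL $43,118. Book value $63,619.
Year 5 (final): $63,619 − $20,500 = $43,119. Book value $20,500.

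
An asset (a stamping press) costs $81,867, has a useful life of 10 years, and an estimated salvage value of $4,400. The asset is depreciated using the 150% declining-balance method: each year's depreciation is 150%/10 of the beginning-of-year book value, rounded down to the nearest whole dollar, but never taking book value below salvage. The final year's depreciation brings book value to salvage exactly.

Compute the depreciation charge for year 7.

Depreciable base = $81,867 − $4,400 = $77,467.
Year 1: ⌊$81,867 × 150%/10⌋ = $12,280. Book value $69,587.
Year 2: ⌊$69,587 × 150%/10⌋ = $10,438. Book value $59,149.
Year 3: ⌊$59,149 × 150%/10⌋ = $8,872. Book value $50,277.
Year 4: ⌊$50,277 × 150%/10⌋ = $7,541. Book value $42,736.
Year 5: ⌊$42,736 × 150%/10⌋ = $6,410. Book value $36,326.
Year 6: ⌊$36,326 × 150%/10⌋ = $5,448. Book value $30,878.
Year 7: ⌊$30,878 × 150%/10⌋ = $4,631. Book value $26,247.

$4,631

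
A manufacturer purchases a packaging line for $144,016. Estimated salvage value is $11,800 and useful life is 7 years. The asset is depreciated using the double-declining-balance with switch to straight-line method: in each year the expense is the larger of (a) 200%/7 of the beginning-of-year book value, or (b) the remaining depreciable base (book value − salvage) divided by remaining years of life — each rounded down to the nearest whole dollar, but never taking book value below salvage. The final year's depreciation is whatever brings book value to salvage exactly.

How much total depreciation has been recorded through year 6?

$124,888

Depreciable base = $144,016 − $11,800 = $132,216.
Year 1: DB = ⌊$144,016 × 200%/7⌋ = $41,147; SL = ⌊$132,216/7⌋ = $18,888 → take DB $41,147. Book value $102,869.
Year 2: DB = ⌊$102,869 × 200%/7⌋ = $29,391; SL = ⌊$91,069/6⌋ = $15,178 → take DB $29,391. Book value $73,478.
Year 3: DB = ⌊$73,478 × 200%/7⌋ = $20,993; SL = ⌊$61,678/5⌋ = $12,335 → take DB $20,993. Book value $52,485.
Year 4: DB = ⌊$52,485 × 200%/7⌋ = $14,995; SL = ⌊$40,685/4⌋ = $10,171 → take DB $14,995. Book value $37,490.
Year 5: DB = ⌊$37,490 × 200%/7⌋ = $10,711; SL = ⌊$25,690/3⌋ = $8,563 → take DB $10,711. Book value $26,779.
Year 6: DB = ⌊$26,779 × 200%/7⌋ = $7,651; SL = ⌊$14,979/2⌋ = $7,489 → take DB $7,651. Book value $19,128.
Accumulated through year 6 = $144,016 − $19,128 = $124,888.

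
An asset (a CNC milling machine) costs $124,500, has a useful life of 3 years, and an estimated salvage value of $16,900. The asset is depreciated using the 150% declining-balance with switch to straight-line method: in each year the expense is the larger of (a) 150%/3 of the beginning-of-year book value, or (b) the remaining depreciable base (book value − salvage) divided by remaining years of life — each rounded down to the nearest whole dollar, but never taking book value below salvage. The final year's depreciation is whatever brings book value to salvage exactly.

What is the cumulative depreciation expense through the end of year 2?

Depreciable base = $124,500 − $16,900 = $107,600.
Year 1: DB = ⌊$124,500 × 150%/3⌋ = $62,250; SL = ⌊$107,600/3⌋ = $35,866 → take DB $62,250. Book value $62,250.
Year 2: DB = ⌊$62,250 × 150%/3⌋ = $31,125; SL = ⌊$45,350/2⌋ = $22,675 → take DB $31,125. Book value $31,125.
Accumulated through year 2 = $124,500 − $31,125 = $93,375.

$93,375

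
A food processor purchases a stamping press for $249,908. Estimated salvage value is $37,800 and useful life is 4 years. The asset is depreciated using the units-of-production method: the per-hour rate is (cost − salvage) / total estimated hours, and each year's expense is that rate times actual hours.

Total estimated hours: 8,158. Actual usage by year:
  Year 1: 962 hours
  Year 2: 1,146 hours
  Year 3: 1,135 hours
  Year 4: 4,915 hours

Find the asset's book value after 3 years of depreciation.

Depreciable base = $249,908 − $37,800 = $212,108.
Rate = $212,108 / 8,158 hours = $26 per hour.
Year 1: 962 × $26 = $25,012. Book value $224,896.
Year 2: 1,146 × $26 = $29,796. Book value $195,100.
Year 3: 1,135 × $26 = $29,510. Book value $165,590.

$165,590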